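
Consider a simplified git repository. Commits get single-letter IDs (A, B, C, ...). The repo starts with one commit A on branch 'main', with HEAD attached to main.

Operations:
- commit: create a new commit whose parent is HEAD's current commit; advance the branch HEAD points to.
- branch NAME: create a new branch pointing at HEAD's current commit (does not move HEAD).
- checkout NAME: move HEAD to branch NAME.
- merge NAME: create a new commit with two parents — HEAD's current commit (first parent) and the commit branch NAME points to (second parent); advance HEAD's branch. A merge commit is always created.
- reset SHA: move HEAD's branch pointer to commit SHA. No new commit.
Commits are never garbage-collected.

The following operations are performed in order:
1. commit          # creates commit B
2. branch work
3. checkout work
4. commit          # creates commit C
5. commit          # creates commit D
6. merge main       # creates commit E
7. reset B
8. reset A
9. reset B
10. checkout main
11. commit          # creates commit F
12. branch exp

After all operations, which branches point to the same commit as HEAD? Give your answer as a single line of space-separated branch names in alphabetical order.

Answer: exp main

Derivation:
After op 1 (commit): HEAD=main@B [main=B]
After op 2 (branch): HEAD=main@B [main=B work=B]
After op 3 (checkout): HEAD=work@B [main=B work=B]
After op 4 (commit): HEAD=work@C [main=B work=C]
After op 5 (commit): HEAD=work@D [main=B work=D]
After op 6 (merge): HEAD=work@E [main=B work=E]
After op 7 (reset): HEAD=work@B [main=B work=B]
After op 8 (reset): HEAD=work@A [main=B work=A]
After op 9 (reset): HEAD=work@B [main=B work=B]
After op 10 (checkout): HEAD=main@B [main=B work=B]
After op 11 (commit): HEAD=main@F [main=F work=B]
After op 12 (branch): HEAD=main@F [exp=F main=F work=B]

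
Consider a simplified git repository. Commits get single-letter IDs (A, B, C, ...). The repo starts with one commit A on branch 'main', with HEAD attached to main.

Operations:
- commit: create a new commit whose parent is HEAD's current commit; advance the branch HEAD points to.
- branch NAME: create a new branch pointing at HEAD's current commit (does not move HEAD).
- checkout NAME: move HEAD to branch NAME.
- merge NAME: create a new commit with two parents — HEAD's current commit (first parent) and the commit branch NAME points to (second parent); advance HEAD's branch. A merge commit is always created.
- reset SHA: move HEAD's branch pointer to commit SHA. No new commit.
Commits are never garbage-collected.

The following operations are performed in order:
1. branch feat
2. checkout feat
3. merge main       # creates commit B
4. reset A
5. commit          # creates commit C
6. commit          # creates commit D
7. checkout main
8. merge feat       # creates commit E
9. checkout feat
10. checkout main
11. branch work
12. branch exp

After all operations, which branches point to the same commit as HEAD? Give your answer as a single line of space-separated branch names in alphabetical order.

Answer: exp main work

Derivation:
After op 1 (branch): HEAD=main@A [feat=A main=A]
After op 2 (checkout): HEAD=feat@A [feat=A main=A]
After op 3 (merge): HEAD=feat@B [feat=B main=A]
After op 4 (reset): HEAD=feat@A [feat=A main=A]
After op 5 (commit): HEAD=feat@C [feat=C main=A]
After op 6 (commit): HEAD=feat@D [feat=D main=A]
After op 7 (checkout): HEAD=main@A [feat=D main=A]
After op 8 (merge): HEAD=main@E [feat=D main=E]
After op 9 (checkout): HEAD=feat@D [feat=D main=E]
After op 10 (checkout): HEAD=main@E [feat=D main=E]
After op 11 (branch): HEAD=main@E [feat=D main=E work=E]
After op 12 (branch): HEAD=main@E [exp=E feat=D main=E work=E]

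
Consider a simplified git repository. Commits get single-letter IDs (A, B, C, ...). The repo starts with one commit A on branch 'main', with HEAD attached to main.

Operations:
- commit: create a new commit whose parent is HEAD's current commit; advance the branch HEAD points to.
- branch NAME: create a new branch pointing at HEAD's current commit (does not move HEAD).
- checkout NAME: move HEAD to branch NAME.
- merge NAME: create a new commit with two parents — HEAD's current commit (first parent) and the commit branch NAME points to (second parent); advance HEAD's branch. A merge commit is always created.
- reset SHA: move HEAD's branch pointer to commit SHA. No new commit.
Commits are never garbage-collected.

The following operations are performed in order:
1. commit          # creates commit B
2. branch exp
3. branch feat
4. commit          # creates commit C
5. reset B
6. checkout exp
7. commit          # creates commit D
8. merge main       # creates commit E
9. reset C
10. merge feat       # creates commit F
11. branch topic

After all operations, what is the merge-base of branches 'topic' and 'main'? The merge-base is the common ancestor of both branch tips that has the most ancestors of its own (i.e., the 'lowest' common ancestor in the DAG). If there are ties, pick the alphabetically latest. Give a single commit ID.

Answer: B

Derivation:
After op 1 (commit): HEAD=main@B [main=B]
After op 2 (branch): HEAD=main@B [exp=B main=B]
After op 3 (branch): HEAD=main@B [exp=B feat=B main=B]
After op 4 (commit): HEAD=main@C [exp=B feat=B main=C]
After op 5 (reset): HEAD=main@B [exp=B feat=B main=B]
After op 6 (checkout): HEAD=exp@B [exp=B feat=B main=B]
After op 7 (commit): HEAD=exp@D [exp=D feat=B main=B]
After op 8 (merge): HEAD=exp@E [exp=E feat=B main=B]
After op 9 (reset): HEAD=exp@C [exp=C feat=B main=B]
After op 10 (merge): HEAD=exp@F [exp=F feat=B main=B]
After op 11 (branch): HEAD=exp@F [exp=F feat=B main=B topic=F]
ancestors(topic=F): ['A', 'B', 'C', 'F']
ancestors(main=B): ['A', 'B']
common: ['A', 'B']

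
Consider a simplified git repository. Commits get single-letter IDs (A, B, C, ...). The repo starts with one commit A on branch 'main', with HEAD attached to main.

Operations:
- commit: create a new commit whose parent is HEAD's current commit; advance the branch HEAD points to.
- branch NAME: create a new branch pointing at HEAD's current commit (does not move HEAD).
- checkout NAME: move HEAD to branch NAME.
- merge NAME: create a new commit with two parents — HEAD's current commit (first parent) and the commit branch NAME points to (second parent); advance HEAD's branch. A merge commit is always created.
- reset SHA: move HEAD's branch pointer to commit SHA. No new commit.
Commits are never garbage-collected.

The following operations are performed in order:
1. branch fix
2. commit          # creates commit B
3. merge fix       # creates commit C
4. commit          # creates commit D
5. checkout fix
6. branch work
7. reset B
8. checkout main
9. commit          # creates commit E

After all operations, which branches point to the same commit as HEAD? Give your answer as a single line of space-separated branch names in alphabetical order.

After op 1 (branch): HEAD=main@A [fix=A main=A]
After op 2 (commit): HEAD=main@B [fix=A main=B]
After op 3 (merge): HEAD=main@C [fix=A main=C]
After op 4 (commit): HEAD=main@D [fix=A main=D]
After op 5 (checkout): HEAD=fix@A [fix=A main=D]
After op 6 (branch): HEAD=fix@A [fix=A main=D work=A]
After op 7 (reset): HEAD=fix@B [fix=B main=D work=A]
After op 8 (checkout): HEAD=main@D [fix=B main=D work=A]
After op 9 (commit): HEAD=main@E [fix=B main=E work=A]

Answer: main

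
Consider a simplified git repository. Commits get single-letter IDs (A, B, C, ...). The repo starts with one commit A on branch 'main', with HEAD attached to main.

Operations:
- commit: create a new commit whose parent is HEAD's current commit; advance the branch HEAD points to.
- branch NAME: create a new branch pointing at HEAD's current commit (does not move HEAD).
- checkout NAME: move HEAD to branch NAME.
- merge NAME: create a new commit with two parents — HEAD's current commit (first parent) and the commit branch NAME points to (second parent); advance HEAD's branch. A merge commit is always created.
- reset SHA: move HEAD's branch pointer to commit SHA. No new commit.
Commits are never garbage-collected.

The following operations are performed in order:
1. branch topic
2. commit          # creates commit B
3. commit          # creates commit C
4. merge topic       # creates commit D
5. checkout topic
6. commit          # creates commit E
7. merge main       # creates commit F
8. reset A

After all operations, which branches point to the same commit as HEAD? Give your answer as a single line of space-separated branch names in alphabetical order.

Answer: topic

Derivation:
After op 1 (branch): HEAD=main@A [main=A topic=A]
After op 2 (commit): HEAD=main@B [main=B topic=A]
After op 3 (commit): HEAD=main@C [main=C topic=A]
After op 4 (merge): HEAD=main@D [main=D topic=A]
After op 5 (checkout): HEAD=topic@A [main=D topic=A]
After op 6 (commit): HEAD=topic@E [main=D topic=E]
After op 7 (merge): HEAD=topic@F [main=D topic=F]
After op 8 (reset): HEAD=topic@A [main=D topic=A]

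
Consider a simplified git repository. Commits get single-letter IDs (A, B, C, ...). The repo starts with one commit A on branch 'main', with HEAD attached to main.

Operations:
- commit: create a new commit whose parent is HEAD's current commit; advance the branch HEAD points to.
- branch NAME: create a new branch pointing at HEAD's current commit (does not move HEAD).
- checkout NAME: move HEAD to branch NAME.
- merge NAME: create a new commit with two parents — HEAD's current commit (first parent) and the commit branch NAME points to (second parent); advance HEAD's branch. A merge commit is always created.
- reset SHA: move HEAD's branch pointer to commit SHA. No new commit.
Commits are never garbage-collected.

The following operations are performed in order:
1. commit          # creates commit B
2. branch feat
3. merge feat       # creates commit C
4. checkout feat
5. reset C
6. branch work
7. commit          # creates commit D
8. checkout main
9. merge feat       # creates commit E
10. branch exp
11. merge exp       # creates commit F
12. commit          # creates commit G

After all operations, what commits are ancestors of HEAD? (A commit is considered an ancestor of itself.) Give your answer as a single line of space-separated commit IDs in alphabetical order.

Answer: A B C D E F G

Derivation:
After op 1 (commit): HEAD=main@B [main=B]
After op 2 (branch): HEAD=main@B [feat=B main=B]
After op 3 (merge): HEAD=main@C [feat=B main=C]
After op 4 (checkout): HEAD=feat@B [feat=B main=C]
After op 5 (reset): HEAD=feat@C [feat=C main=C]
After op 6 (branch): HEAD=feat@C [feat=C main=C work=C]
After op 7 (commit): HEAD=feat@D [feat=D main=C work=C]
After op 8 (checkout): HEAD=main@C [feat=D main=C work=C]
After op 9 (merge): HEAD=main@E [feat=D main=E work=C]
After op 10 (branch): HEAD=main@E [exp=E feat=D main=E work=C]
After op 11 (merge): HEAD=main@F [exp=E feat=D main=F work=C]
After op 12 (commit): HEAD=main@G [exp=E feat=D main=G work=C]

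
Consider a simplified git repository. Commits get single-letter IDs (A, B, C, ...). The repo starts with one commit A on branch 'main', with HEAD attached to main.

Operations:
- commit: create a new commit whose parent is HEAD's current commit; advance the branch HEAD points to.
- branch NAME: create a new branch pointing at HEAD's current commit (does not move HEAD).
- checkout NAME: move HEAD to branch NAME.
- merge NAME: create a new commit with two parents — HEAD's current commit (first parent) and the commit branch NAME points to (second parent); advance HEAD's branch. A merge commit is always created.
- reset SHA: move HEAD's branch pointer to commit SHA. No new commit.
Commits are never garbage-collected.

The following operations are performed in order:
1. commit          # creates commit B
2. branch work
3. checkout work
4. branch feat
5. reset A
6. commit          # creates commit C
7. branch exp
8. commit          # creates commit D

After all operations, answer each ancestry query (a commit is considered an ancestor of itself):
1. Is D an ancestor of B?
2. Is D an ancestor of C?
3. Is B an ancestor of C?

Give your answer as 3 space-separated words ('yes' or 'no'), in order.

After op 1 (commit): HEAD=main@B [main=B]
After op 2 (branch): HEAD=main@B [main=B work=B]
After op 3 (checkout): HEAD=work@B [main=B work=B]
After op 4 (branch): HEAD=work@B [feat=B main=B work=B]
After op 5 (reset): HEAD=work@A [feat=B main=B work=A]
After op 6 (commit): HEAD=work@C [feat=B main=B work=C]
After op 7 (branch): HEAD=work@C [exp=C feat=B main=B work=C]
After op 8 (commit): HEAD=work@D [exp=C feat=B main=B work=D]
ancestors(B) = {A,B}; D in? no
ancestors(C) = {A,C}; D in? no
ancestors(C) = {A,C}; B in? no

Answer: no no no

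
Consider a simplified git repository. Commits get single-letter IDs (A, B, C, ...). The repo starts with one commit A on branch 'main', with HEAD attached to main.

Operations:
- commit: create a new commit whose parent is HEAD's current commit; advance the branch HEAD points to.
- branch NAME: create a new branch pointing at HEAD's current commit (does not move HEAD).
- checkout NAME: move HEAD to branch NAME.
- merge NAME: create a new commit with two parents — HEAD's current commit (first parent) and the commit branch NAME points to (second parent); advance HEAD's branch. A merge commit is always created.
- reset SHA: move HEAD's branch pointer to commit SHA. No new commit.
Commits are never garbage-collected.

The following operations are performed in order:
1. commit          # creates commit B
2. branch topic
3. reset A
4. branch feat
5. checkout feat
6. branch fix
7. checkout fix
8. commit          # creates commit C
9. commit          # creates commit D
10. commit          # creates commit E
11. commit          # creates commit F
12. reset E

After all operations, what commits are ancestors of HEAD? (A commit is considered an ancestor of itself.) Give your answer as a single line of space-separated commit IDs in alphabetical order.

After op 1 (commit): HEAD=main@B [main=B]
After op 2 (branch): HEAD=main@B [main=B topic=B]
After op 3 (reset): HEAD=main@A [main=A topic=B]
After op 4 (branch): HEAD=main@A [feat=A main=A topic=B]
After op 5 (checkout): HEAD=feat@A [feat=A main=A topic=B]
After op 6 (branch): HEAD=feat@A [feat=A fix=A main=A topic=B]
After op 7 (checkout): HEAD=fix@A [feat=A fix=A main=A topic=B]
After op 8 (commit): HEAD=fix@C [feat=A fix=C main=A topic=B]
After op 9 (commit): HEAD=fix@D [feat=A fix=D main=A topic=B]
After op 10 (commit): HEAD=fix@E [feat=A fix=E main=A topic=B]
After op 11 (commit): HEAD=fix@F [feat=A fix=F main=A topic=B]
After op 12 (reset): HEAD=fix@E [feat=A fix=E main=A topic=B]

Answer: A C D E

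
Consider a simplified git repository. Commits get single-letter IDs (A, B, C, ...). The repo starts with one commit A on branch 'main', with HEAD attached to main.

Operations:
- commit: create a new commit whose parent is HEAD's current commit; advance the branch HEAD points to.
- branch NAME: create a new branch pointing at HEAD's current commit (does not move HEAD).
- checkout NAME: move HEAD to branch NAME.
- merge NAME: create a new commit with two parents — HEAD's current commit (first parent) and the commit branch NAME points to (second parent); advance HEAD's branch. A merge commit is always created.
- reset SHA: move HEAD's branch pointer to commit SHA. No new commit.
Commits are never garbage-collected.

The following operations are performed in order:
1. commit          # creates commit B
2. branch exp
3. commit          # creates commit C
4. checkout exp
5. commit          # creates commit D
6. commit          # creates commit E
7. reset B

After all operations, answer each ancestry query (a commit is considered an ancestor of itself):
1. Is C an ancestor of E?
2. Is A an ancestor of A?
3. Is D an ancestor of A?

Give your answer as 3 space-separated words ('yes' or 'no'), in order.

After op 1 (commit): HEAD=main@B [main=B]
After op 2 (branch): HEAD=main@B [exp=B main=B]
After op 3 (commit): HEAD=main@C [exp=B main=C]
After op 4 (checkout): HEAD=exp@B [exp=B main=C]
After op 5 (commit): HEAD=exp@D [exp=D main=C]
After op 6 (commit): HEAD=exp@E [exp=E main=C]
After op 7 (reset): HEAD=exp@B [exp=B main=C]
ancestors(E) = {A,B,D,E}; C in? no
ancestors(A) = {A}; A in? yes
ancestors(A) = {A}; D in? no

Answer: no yes no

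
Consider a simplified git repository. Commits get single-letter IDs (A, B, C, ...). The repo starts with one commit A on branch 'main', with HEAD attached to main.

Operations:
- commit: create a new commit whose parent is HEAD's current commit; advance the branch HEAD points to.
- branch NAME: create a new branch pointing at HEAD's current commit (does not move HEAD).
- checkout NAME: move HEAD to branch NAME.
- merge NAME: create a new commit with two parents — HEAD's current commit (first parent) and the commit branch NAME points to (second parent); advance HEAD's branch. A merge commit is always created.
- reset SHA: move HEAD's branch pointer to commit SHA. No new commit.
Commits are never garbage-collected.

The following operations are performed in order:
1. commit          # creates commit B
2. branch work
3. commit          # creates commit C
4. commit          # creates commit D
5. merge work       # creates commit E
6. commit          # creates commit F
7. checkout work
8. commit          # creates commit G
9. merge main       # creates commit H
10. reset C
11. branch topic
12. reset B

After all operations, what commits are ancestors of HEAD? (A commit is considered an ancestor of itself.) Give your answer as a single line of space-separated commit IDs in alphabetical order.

Answer: A B

Derivation:
After op 1 (commit): HEAD=main@B [main=B]
After op 2 (branch): HEAD=main@B [main=B work=B]
After op 3 (commit): HEAD=main@C [main=C work=B]
After op 4 (commit): HEAD=main@D [main=D work=B]
After op 5 (merge): HEAD=main@E [main=E work=B]
After op 6 (commit): HEAD=main@F [main=F work=B]
After op 7 (checkout): HEAD=work@B [main=F work=B]
After op 8 (commit): HEAD=work@G [main=F work=G]
After op 9 (merge): HEAD=work@H [main=F work=H]
After op 10 (reset): HEAD=work@C [main=F work=C]
After op 11 (branch): HEAD=work@C [main=F topic=C work=C]
After op 12 (reset): HEAD=work@B [main=F topic=C work=B]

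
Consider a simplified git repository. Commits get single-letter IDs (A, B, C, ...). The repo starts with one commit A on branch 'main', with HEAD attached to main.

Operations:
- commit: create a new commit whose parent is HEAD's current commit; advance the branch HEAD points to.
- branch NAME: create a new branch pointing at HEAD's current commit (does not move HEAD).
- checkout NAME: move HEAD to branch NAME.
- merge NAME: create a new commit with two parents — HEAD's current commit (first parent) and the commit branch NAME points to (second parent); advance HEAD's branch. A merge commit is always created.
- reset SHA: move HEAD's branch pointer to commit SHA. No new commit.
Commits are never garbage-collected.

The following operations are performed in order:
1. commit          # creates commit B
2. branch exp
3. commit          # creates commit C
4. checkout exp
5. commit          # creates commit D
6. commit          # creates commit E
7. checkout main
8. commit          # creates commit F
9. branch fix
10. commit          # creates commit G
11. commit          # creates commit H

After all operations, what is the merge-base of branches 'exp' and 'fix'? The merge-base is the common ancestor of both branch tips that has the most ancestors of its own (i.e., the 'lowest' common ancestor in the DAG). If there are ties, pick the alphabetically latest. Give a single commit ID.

Answer: B

Derivation:
After op 1 (commit): HEAD=main@B [main=B]
After op 2 (branch): HEAD=main@B [exp=B main=B]
After op 3 (commit): HEAD=main@C [exp=B main=C]
After op 4 (checkout): HEAD=exp@B [exp=B main=C]
After op 5 (commit): HEAD=exp@D [exp=D main=C]
After op 6 (commit): HEAD=exp@E [exp=E main=C]
After op 7 (checkout): HEAD=main@C [exp=E main=C]
After op 8 (commit): HEAD=main@F [exp=E main=F]
After op 9 (branch): HEAD=main@F [exp=E fix=F main=F]
After op 10 (commit): HEAD=main@G [exp=E fix=F main=G]
After op 11 (commit): HEAD=main@H [exp=E fix=F main=H]
ancestors(exp=E): ['A', 'B', 'D', 'E']
ancestors(fix=F): ['A', 'B', 'C', 'F']
common: ['A', 'B']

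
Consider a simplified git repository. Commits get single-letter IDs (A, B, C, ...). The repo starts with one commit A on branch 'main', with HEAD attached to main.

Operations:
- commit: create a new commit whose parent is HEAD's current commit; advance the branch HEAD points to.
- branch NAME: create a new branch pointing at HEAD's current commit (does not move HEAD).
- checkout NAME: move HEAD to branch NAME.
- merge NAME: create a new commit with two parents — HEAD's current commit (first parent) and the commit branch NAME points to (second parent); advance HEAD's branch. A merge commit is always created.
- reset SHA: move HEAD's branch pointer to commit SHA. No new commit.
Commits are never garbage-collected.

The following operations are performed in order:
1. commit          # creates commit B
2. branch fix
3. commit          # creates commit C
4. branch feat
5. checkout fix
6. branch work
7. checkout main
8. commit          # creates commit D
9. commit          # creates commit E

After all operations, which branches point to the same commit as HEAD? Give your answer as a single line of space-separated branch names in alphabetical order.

After op 1 (commit): HEAD=main@B [main=B]
After op 2 (branch): HEAD=main@B [fix=B main=B]
After op 3 (commit): HEAD=main@C [fix=B main=C]
After op 4 (branch): HEAD=main@C [feat=C fix=B main=C]
After op 5 (checkout): HEAD=fix@B [feat=C fix=B main=C]
After op 6 (branch): HEAD=fix@B [feat=C fix=B main=C work=B]
After op 7 (checkout): HEAD=main@C [feat=C fix=B main=C work=B]
After op 8 (commit): HEAD=main@D [feat=C fix=B main=D work=B]
After op 9 (commit): HEAD=main@E [feat=C fix=B main=E work=B]

Answer: main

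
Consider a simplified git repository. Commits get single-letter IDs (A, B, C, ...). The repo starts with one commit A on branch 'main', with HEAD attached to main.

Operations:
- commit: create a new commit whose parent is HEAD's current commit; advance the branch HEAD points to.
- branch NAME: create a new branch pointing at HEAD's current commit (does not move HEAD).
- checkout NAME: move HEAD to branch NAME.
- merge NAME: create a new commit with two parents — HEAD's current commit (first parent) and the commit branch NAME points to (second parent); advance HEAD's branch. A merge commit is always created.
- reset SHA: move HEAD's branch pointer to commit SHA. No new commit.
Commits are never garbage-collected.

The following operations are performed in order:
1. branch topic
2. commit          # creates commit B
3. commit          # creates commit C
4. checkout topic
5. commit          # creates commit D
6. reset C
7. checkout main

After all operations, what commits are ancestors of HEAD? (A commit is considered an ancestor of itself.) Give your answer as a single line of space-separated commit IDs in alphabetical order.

Answer: A B C

Derivation:
After op 1 (branch): HEAD=main@A [main=A topic=A]
After op 2 (commit): HEAD=main@B [main=B topic=A]
After op 3 (commit): HEAD=main@C [main=C topic=A]
After op 4 (checkout): HEAD=topic@A [main=C topic=A]
After op 5 (commit): HEAD=topic@D [main=C topic=D]
After op 6 (reset): HEAD=topic@C [main=C topic=C]
After op 7 (checkout): HEAD=main@C [main=C topic=C]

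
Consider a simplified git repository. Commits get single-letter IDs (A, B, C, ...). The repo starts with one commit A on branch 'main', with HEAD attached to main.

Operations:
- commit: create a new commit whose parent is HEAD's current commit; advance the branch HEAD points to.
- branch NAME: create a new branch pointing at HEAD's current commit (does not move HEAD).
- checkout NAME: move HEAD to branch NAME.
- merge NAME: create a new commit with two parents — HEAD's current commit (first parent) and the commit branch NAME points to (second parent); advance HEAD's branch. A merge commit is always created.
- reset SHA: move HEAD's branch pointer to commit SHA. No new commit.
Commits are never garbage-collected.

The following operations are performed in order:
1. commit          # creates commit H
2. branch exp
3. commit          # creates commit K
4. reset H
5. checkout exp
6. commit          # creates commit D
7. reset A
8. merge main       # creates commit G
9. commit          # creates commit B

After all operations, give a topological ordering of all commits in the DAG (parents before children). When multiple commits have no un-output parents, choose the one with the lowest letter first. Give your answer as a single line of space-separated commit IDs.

Answer: A H D G B K

Derivation:
After op 1 (commit): HEAD=main@H [main=H]
After op 2 (branch): HEAD=main@H [exp=H main=H]
After op 3 (commit): HEAD=main@K [exp=H main=K]
After op 4 (reset): HEAD=main@H [exp=H main=H]
After op 5 (checkout): HEAD=exp@H [exp=H main=H]
After op 6 (commit): HEAD=exp@D [exp=D main=H]
After op 7 (reset): HEAD=exp@A [exp=A main=H]
After op 8 (merge): HEAD=exp@G [exp=G main=H]
After op 9 (commit): HEAD=exp@B [exp=B main=H]
commit A: parents=[]
commit B: parents=['G']
commit D: parents=['H']
commit G: parents=['A', 'H']
commit H: parents=['A']
commit K: parents=['H']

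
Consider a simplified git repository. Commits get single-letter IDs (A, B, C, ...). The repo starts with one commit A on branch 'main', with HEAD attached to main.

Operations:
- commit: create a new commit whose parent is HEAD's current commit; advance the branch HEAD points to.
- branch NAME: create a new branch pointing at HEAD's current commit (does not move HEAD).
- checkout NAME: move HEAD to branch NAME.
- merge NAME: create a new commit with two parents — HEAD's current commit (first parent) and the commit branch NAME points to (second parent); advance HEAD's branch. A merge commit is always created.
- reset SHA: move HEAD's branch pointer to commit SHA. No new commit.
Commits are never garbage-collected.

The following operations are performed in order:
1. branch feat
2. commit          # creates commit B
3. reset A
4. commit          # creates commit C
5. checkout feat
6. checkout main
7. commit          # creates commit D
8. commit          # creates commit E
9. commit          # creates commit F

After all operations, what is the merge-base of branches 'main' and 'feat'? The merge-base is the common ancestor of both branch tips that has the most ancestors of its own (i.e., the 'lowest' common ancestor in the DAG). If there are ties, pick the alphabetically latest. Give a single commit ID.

After op 1 (branch): HEAD=main@A [feat=A main=A]
After op 2 (commit): HEAD=main@B [feat=A main=B]
After op 3 (reset): HEAD=main@A [feat=A main=A]
After op 4 (commit): HEAD=main@C [feat=A main=C]
After op 5 (checkout): HEAD=feat@A [feat=A main=C]
After op 6 (checkout): HEAD=main@C [feat=A main=C]
After op 7 (commit): HEAD=main@D [feat=A main=D]
After op 8 (commit): HEAD=main@E [feat=A main=E]
After op 9 (commit): HEAD=main@F [feat=A main=F]
ancestors(main=F): ['A', 'C', 'D', 'E', 'F']
ancestors(feat=A): ['A']
common: ['A']

Answer: A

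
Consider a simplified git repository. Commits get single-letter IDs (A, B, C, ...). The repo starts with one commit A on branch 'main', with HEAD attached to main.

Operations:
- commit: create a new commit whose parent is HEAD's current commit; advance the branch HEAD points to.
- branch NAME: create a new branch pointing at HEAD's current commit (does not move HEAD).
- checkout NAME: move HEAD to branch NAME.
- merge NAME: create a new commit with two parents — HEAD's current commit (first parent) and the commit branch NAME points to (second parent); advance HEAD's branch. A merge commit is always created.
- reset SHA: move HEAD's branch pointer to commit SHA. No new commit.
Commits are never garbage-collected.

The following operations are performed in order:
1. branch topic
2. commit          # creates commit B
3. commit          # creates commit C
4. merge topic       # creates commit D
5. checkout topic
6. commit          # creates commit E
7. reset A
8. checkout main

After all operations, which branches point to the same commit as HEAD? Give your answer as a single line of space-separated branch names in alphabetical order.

Answer: main

Derivation:
After op 1 (branch): HEAD=main@A [main=A topic=A]
After op 2 (commit): HEAD=main@B [main=B topic=A]
After op 3 (commit): HEAD=main@C [main=C topic=A]
After op 4 (merge): HEAD=main@D [main=D topic=A]
After op 5 (checkout): HEAD=topic@A [main=D topic=A]
After op 6 (commit): HEAD=topic@E [main=D topic=E]
After op 7 (reset): HEAD=topic@A [main=D topic=A]
After op 8 (checkout): HEAD=main@D [main=D topic=A]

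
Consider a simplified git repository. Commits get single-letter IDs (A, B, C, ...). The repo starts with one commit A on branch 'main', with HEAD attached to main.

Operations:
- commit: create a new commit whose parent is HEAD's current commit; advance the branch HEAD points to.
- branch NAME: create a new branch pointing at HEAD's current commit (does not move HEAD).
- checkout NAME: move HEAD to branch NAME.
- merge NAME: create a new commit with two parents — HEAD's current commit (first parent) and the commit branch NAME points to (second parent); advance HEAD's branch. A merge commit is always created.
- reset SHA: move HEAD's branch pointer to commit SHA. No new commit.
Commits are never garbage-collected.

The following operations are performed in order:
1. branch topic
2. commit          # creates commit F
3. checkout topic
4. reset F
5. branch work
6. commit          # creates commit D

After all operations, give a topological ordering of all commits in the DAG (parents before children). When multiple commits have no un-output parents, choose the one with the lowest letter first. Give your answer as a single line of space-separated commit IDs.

After op 1 (branch): HEAD=main@A [main=A topic=A]
After op 2 (commit): HEAD=main@F [main=F topic=A]
After op 3 (checkout): HEAD=topic@A [main=F topic=A]
After op 4 (reset): HEAD=topic@F [main=F topic=F]
After op 5 (branch): HEAD=topic@F [main=F topic=F work=F]
After op 6 (commit): HEAD=topic@D [main=F topic=D work=F]
commit A: parents=[]
commit D: parents=['F']
commit F: parents=['A']

Answer: A F D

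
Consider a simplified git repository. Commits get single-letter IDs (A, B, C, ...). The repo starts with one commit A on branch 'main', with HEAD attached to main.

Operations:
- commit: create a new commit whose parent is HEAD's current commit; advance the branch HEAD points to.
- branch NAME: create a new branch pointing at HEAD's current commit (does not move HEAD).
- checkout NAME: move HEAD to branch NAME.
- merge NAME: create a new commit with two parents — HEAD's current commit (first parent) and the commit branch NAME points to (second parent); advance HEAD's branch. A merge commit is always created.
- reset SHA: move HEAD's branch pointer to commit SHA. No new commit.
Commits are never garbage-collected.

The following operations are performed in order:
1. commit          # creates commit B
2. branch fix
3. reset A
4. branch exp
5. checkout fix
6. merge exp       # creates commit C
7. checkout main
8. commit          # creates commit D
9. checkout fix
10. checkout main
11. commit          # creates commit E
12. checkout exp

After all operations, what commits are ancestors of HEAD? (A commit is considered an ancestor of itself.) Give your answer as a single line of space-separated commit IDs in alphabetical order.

After op 1 (commit): HEAD=main@B [main=B]
After op 2 (branch): HEAD=main@B [fix=B main=B]
After op 3 (reset): HEAD=main@A [fix=B main=A]
After op 4 (branch): HEAD=main@A [exp=A fix=B main=A]
After op 5 (checkout): HEAD=fix@B [exp=A fix=B main=A]
After op 6 (merge): HEAD=fix@C [exp=A fix=C main=A]
After op 7 (checkout): HEAD=main@A [exp=A fix=C main=A]
After op 8 (commit): HEAD=main@D [exp=A fix=C main=D]
After op 9 (checkout): HEAD=fix@C [exp=A fix=C main=D]
After op 10 (checkout): HEAD=main@D [exp=A fix=C main=D]
After op 11 (commit): HEAD=main@E [exp=A fix=C main=E]
After op 12 (checkout): HEAD=exp@A [exp=A fix=C main=E]

Answer: A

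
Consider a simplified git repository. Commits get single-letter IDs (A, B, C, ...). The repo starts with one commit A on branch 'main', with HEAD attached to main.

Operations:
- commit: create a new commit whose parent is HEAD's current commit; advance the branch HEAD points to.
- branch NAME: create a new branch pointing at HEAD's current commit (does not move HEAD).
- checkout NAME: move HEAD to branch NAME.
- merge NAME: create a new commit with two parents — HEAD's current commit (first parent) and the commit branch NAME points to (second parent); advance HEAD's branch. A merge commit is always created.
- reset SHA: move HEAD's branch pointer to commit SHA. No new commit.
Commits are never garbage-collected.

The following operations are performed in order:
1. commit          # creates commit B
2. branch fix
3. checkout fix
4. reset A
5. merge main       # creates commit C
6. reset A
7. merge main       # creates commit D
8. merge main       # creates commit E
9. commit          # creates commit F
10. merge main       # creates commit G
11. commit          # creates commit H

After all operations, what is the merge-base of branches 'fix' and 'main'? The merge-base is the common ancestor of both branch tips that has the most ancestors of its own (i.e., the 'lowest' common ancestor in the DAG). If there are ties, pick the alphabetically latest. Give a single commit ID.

After op 1 (commit): HEAD=main@B [main=B]
After op 2 (branch): HEAD=main@B [fix=B main=B]
After op 3 (checkout): HEAD=fix@B [fix=B main=B]
After op 4 (reset): HEAD=fix@A [fix=A main=B]
After op 5 (merge): HEAD=fix@C [fix=C main=B]
After op 6 (reset): HEAD=fix@A [fix=A main=B]
After op 7 (merge): HEAD=fix@D [fix=D main=B]
After op 8 (merge): HEAD=fix@E [fix=E main=B]
After op 9 (commit): HEAD=fix@F [fix=F main=B]
After op 10 (merge): HEAD=fix@G [fix=G main=B]
After op 11 (commit): HEAD=fix@H [fix=H main=B]
ancestors(fix=H): ['A', 'B', 'D', 'E', 'F', 'G', 'H']
ancestors(main=B): ['A', 'B']
common: ['A', 'B']

Answer: B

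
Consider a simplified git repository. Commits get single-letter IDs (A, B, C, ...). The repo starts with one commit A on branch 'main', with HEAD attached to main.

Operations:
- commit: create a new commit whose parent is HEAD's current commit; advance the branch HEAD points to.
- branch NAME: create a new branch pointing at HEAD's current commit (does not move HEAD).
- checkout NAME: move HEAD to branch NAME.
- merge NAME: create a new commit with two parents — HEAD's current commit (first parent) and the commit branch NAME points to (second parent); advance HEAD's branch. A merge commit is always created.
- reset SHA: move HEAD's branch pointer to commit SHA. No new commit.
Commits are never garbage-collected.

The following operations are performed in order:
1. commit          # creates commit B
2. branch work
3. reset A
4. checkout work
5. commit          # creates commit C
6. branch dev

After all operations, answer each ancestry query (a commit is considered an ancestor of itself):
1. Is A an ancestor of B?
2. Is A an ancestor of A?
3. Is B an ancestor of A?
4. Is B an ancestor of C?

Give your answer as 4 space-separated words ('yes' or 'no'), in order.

After op 1 (commit): HEAD=main@B [main=B]
After op 2 (branch): HEAD=main@B [main=B work=B]
After op 3 (reset): HEAD=main@A [main=A work=B]
After op 4 (checkout): HEAD=work@B [main=A work=B]
After op 5 (commit): HEAD=work@C [main=A work=C]
After op 6 (branch): HEAD=work@C [dev=C main=A work=C]
ancestors(B) = {A,B}; A in? yes
ancestors(A) = {A}; A in? yes
ancestors(A) = {A}; B in? no
ancestors(C) = {A,B,C}; B in? yes

Answer: yes yes no yes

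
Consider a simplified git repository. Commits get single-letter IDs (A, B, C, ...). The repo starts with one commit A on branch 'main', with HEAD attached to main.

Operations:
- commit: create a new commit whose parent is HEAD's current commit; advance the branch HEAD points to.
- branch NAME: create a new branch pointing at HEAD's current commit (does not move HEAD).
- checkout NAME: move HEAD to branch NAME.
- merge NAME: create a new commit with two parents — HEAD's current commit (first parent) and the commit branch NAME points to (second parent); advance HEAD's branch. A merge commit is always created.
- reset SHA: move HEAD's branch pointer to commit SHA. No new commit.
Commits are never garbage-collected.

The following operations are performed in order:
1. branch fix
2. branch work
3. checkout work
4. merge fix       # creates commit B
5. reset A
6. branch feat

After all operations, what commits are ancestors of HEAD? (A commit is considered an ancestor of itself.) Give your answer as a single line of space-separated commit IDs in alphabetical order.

After op 1 (branch): HEAD=main@A [fix=A main=A]
After op 2 (branch): HEAD=main@A [fix=A main=A work=A]
After op 3 (checkout): HEAD=work@A [fix=A main=A work=A]
After op 4 (merge): HEAD=work@B [fix=A main=A work=B]
After op 5 (reset): HEAD=work@A [fix=A main=A work=A]
After op 6 (branch): HEAD=work@A [feat=A fix=A main=A work=A]

Answer: A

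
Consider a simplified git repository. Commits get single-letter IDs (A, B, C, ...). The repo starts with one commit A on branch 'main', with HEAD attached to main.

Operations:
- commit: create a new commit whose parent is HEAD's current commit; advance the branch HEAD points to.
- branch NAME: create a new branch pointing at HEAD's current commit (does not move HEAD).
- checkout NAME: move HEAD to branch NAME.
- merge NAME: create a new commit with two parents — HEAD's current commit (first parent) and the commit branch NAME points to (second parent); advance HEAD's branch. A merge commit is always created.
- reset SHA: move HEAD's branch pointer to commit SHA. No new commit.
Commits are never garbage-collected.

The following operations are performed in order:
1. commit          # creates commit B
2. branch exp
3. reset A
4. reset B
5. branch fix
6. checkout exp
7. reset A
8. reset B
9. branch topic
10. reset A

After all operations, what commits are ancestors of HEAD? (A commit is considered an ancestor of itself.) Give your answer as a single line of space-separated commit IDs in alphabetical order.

After op 1 (commit): HEAD=main@B [main=B]
After op 2 (branch): HEAD=main@B [exp=B main=B]
After op 3 (reset): HEAD=main@A [exp=B main=A]
After op 4 (reset): HEAD=main@B [exp=B main=B]
After op 5 (branch): HEAD=main@B [exp=B fix=B main=B]
After op 6 (checkout): HEAD=exp@B [exp=B fix=B main=B]
After op 7 (reset): HEAD=exp@A [exp=A fix=B main=B]
After op 8 (reset): HEAD=exp@B [exp=B fix=B main=B]
After op 9 (branch): HEAD=exp@B [exp=B fix=B main=B topic=B]
After op 10 (reset): HEAD=exp@A [exp=A fix=B main=B topic=B]

Answer: A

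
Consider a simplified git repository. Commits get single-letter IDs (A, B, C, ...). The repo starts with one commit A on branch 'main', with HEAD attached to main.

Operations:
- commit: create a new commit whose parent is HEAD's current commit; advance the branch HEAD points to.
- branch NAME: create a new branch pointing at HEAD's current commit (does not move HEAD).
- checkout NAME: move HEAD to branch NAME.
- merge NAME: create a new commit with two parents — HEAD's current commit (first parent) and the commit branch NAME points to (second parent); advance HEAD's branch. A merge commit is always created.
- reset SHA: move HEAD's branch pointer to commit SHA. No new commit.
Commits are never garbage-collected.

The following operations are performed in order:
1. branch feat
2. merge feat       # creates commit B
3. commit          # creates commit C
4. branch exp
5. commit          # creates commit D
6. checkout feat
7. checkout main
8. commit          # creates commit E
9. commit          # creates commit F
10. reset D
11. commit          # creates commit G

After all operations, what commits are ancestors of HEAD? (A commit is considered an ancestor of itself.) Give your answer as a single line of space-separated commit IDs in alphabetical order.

Answer: A B C D G

Derivation:
After op 1 (branch): HEAD=main@A [feat=A main=A]
After op 2 (merge): HEAD=main@B [feat=A main=B]
After op 3 (commit): HEAD=main@C [feat=A main=C]
After op 4 (branch): HEAD=main@C [exp=C feat=A main=C]
After op 5 (commit): HEAD=main@D [exp=C feat=A main=D]
After op 6 (checkout): HEAD=feat@A [exp=C feat=A main=D]
After op 7 (checkout): HEAD=main@D [exp=C feat=A main=D]
After op 8 (commit): HEAD=main@E [exp=C feat=A main=E]
After op 9 (commit): HEAD=main@F [exp=C feat=A main=F]
After op 10 (reset): HEAD=main@D [exp=C feat=A main=D]
After op 11 (commit): HEAD=main@G [exp=C feat=A main=G]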